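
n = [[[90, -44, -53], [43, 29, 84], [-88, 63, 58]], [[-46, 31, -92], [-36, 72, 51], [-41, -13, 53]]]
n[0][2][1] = 63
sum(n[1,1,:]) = 87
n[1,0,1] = 31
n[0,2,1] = 63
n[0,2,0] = -88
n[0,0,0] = 90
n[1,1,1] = 72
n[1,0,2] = -92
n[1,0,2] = -92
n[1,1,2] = 51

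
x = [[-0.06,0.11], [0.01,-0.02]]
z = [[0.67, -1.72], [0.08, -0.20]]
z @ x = [[-0.06,0.11], [-0.01,0.01]]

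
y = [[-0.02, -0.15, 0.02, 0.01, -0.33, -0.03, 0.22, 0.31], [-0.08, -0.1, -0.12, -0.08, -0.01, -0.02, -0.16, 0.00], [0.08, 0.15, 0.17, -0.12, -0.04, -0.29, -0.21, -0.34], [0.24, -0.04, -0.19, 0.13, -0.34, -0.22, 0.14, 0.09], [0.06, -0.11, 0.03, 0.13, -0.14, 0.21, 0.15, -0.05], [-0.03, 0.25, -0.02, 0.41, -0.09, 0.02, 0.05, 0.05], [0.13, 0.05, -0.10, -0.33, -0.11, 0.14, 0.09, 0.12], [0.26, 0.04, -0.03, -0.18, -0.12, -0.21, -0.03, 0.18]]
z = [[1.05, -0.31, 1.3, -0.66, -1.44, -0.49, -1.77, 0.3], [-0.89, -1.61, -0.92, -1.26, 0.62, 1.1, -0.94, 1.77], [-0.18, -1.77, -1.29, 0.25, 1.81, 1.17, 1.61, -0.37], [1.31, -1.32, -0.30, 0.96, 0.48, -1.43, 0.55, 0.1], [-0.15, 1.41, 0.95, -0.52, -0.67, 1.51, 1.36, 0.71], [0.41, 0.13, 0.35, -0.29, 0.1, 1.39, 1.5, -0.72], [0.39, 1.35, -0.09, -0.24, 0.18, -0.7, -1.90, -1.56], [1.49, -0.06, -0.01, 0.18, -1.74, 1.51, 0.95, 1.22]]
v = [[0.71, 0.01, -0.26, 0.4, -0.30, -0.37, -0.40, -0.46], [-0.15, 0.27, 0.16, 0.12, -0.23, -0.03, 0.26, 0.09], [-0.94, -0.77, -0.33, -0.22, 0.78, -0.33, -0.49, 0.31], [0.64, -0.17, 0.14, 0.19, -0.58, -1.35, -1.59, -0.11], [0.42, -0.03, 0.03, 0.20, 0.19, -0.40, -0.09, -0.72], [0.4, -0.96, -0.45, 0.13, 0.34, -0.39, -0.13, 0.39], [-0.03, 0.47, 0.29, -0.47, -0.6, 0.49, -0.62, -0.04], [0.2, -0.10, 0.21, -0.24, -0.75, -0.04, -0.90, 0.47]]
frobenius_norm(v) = 3.93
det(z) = 55.97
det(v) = 0.01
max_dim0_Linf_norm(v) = 1.59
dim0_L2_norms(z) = [2.49, 3.38, 2.31, 1.86, 3.08, 3.44, 3.94, 2.88]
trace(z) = -0.85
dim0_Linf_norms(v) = [0.94, 0.96, 0.45, 0.47, 0.78, 1.35, 1.59, 0.72]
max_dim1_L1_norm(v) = 4.77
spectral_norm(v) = 2.68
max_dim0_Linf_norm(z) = 1.9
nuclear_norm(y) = 3.21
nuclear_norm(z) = 19.91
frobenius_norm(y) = 1.31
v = y @ z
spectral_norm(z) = 4.98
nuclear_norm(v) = 8.43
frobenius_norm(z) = 8.46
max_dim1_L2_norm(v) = 2.28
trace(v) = 0.49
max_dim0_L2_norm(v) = 2.05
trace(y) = 0.33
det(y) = 0.00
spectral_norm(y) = 0.79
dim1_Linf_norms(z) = [1.77, 1.77, 1.81, 1.43, 1.51, 1.5, 1.9, 1.74]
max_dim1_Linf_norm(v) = 1.59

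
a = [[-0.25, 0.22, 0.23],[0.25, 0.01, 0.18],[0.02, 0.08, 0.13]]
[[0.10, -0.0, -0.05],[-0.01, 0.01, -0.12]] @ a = [[-0.03, 0.02, 0.02], [0.0, -0.01, -0.02]]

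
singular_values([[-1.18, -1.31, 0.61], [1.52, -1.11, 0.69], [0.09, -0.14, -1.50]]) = [2.11, 1.91, 1.29]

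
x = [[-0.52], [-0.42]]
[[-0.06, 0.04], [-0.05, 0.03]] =x @ [[0.11, -0.07]]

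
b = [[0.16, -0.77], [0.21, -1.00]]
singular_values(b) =[1.29, 0.0]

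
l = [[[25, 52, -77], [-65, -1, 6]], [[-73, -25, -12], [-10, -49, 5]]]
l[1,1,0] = -10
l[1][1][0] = -10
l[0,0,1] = 52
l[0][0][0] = 25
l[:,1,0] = [-65, -10]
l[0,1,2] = 6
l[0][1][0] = -65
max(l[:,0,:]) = 52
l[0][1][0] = -65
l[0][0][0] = 25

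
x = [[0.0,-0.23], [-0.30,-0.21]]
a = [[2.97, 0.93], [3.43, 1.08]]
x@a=[[-0.79, -0.25], [-1.61, -0.51]]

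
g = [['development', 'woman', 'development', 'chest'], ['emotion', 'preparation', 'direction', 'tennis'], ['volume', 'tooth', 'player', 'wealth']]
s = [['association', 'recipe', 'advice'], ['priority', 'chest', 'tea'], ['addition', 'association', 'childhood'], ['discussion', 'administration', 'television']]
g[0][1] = 'woman'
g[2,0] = 'volume'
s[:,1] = ['recipe', 'chest', 'association', 'administration']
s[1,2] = 'tea'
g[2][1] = 'tooth'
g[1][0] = 'emotion'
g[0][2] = 'development'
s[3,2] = 'television'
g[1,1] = 'preparation'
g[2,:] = ['volume', 'tooth', 'player', 'wealth']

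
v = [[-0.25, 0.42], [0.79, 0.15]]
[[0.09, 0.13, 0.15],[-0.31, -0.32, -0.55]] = v@[[-0.39, -0.42, -0.69], [-0.01, 0.07, -0.06]]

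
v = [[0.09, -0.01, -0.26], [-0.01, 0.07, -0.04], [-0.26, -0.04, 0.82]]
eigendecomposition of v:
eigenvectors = [[0.3, -0.90, 0.30], [0.04, -0.3, -0.95], [-0.95, -0.3, 0.05]]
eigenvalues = [0.9, -0.0, 0.08]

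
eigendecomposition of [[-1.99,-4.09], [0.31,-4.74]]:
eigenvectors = [[0.99, 0.88], [0.14, 0.47]]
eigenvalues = [-2.58, -4.15]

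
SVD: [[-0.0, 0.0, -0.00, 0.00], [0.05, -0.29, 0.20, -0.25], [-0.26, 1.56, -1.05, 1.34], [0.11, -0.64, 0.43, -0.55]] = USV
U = [[0.0, 0.0, 0.00, 1.00], [0.17, -0.98, 0.09, 0.00], [-0.91, -0.19, -0.36, 0.0], [0.37, -0.02, -0.93, 0.0]]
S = [2.55, 0.0, 0.0, 0.0]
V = [[0.11, -0.67, 0.45, -0.58],  [-0.33, -0.45, -0.81, -0.18],  [-0.93, 0.02, 0.35, 0.07],  [0.09, -0.59, 0.12, 0.79]]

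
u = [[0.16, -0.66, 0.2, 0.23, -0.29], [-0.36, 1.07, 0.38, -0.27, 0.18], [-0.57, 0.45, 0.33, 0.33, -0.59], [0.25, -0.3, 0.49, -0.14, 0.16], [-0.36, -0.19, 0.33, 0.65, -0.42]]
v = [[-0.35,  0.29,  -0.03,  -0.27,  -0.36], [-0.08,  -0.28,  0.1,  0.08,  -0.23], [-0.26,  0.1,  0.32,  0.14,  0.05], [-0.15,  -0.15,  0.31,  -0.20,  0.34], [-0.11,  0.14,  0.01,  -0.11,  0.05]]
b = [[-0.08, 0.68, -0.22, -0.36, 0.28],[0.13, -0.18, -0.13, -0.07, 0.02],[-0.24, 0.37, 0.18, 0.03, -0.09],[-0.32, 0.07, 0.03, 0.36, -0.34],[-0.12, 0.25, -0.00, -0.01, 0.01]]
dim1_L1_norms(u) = [1.54, 2.26, 2.27, 1.34, 1.95]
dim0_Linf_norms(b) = [0.32, 0.68, 0.22, 0.36, 0.34]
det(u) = -0.01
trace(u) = 1.00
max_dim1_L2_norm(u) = 1.23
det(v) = -0.00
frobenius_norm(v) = 1.05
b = v @ u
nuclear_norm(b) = 1.95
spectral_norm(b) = 0.94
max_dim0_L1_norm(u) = 2.67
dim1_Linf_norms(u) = [0.66, 1.07, 0.59, 0.49, 0.65]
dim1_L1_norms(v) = [1.3, 0.77, 0.87, 1.15, 0.42]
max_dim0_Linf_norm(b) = 0.68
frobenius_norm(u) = 2.14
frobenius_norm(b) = 1.21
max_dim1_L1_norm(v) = 1.3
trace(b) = 0.29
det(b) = 0.00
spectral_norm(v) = 0.67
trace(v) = -0.46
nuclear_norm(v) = 2.04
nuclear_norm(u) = 3.77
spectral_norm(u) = 1.53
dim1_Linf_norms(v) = [0.36, 0.28, 0.32, 0.34, 0.14]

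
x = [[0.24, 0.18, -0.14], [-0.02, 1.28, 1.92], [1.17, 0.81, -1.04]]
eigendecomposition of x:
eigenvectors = [[-0.13,0.73,0.08], [0.57,-0.57,0.95], [-0.81,0.38,0.3]]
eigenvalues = [-1.43, 0.03, 1.88]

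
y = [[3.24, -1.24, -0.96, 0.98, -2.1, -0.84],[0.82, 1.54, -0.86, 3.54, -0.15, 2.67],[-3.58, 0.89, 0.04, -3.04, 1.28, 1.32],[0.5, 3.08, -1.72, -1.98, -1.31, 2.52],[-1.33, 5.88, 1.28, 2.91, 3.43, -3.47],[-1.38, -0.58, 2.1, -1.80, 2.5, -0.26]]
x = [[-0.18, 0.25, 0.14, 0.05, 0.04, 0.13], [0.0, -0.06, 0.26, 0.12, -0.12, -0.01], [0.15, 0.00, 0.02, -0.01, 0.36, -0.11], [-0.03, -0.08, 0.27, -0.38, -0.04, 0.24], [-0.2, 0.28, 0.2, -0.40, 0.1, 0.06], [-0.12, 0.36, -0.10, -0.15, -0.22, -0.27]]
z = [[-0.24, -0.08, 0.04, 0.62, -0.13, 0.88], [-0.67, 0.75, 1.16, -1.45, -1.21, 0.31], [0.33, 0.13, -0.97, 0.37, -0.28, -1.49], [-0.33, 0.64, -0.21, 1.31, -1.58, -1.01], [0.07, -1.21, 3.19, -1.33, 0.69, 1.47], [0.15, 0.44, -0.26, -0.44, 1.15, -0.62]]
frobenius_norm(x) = 1.15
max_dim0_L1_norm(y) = 14.25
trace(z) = 0.92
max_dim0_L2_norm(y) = 7.01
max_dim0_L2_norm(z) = 3.55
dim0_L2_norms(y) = [5.28, 7.01, 3.27, 6.19, 5.08, 5.29]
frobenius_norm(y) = 13.41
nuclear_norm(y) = 27.25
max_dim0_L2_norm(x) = 0.59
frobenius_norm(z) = 5.90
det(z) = 0.30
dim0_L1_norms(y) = [10.85, 13.21, 6.96, 14.25, 10.77, 11.08]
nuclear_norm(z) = 11.21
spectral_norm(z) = 4.73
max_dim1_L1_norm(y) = 18.3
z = y @ x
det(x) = 0.00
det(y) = 407.15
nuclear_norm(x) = 2.44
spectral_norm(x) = 0.76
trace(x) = -0.77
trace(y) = 6.01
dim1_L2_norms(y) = [4.36, 4.84, 5.12, 4.97, 8.38, 4.03]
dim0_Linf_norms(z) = [0.67, 1.21, 3.19, 1.45, 1.58, 1.49]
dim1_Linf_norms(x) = [0.25, 0.26, 0.36, 0.38, 0.4, 0.36]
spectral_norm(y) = 8.77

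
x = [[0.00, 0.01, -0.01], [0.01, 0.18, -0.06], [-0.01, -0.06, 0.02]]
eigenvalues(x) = [0.2, -0.01, 0.01]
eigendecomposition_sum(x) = [[0.00, 0.01, -0.00], [0.01, 0.18, -0.06], [-0.00, -0.06, 0.02]] + [[-0.0, -0.0, -0.00], [-0.0, -0.00, -0.00], [-0.0, -0.00, -0.00]] + [[0.00,-0.00,-0.0],  [-0.0,0.00,0.00],  [-0.0,0.00,0.0]]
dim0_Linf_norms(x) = [0.01, 0.18, 0.06]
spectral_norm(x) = 0.20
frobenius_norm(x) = 0.20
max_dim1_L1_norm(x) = 0.25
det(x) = -0.00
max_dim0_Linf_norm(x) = 0.18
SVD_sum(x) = [[0.00, 0.01, -0.0], [0.01, 0.18, -0.06], [-0.00, -0.06, 0.02]] + [[-0.00, -0.0, -0.00], [-0.0, -0.00, -0.00], [-0.00, -0.00, -0.00]] + [[0.0, -0.00, -0.00], [-0.00, 0.00, 0.0], [-0.00, 0.0, 0.00]]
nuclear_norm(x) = 0.21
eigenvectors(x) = [[-0.06, -0.73, -0.68], [-0.95, -0.17, 0.27], [0.32, -0.66, 0.68]]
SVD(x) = [[-0.06, -0.73, 0.68],[-0.95, -0.17, -0.27],[0.32, -0.66, -0.68]] @ diag([0.2007976135086615, 0.006723374548717732, 0.005925761040056225]) @ [[-0.06, -0.95, 0.32], [0.73, 0.17, 0.66], [0.68, -0.27, -0.68]]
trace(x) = 0.20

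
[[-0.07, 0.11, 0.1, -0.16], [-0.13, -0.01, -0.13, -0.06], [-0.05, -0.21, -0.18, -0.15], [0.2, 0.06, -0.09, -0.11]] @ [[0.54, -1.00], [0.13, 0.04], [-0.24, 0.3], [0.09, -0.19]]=[[-0.06, 0.13], [-0.05, 0.1], [-0.02, 0.02], [0.13, -0.20]]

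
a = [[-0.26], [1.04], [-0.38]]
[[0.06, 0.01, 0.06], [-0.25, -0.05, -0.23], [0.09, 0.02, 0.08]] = a@[[-0.24, -0.05, -0.22]]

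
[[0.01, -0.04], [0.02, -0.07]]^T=[[0.01, 0.02], [-0.04, -0.07]]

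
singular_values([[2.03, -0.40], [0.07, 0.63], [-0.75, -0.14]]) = [2.19, 0.69]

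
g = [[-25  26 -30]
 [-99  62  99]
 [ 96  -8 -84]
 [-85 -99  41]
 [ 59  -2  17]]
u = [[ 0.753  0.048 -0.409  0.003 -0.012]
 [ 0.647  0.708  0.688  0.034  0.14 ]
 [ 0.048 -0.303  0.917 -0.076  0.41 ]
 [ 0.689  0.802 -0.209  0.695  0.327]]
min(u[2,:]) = -0.303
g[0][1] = 26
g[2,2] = -84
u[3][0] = 0.689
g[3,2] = 41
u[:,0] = [0.753, 0.647, 0.048, 0.689]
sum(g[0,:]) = -29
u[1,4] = 0.14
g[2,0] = 96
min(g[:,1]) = -99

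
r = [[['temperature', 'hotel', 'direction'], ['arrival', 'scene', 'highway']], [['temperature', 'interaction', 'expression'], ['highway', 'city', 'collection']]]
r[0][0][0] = 'temperature'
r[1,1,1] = 'city'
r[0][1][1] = 'scene'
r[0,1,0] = 'arrival'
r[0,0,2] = 'direction'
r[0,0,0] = 'temperature'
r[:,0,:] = [['temperature', 'hotel', 'direction'], ['temperature', 'interaction', 'expression']]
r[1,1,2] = 'collection'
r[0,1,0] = 'arrival'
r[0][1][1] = 'scene'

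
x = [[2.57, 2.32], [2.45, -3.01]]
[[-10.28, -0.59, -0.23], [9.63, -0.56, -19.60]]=x @[[-0.64, -0.23, -3.44],  [-3.72, -0.00, 3.71]]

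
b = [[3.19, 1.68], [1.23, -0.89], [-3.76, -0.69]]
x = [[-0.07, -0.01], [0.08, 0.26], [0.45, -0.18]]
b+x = [[3.12, 1.67], [1.31, -0.63], [-3.31, -0.87]]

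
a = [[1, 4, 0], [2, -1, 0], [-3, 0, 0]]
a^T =[[1, 2, -3], [4, -1, 0], [0, 0, 0]]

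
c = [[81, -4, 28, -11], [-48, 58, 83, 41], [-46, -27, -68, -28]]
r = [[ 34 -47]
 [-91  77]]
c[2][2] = -68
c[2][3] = -28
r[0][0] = 34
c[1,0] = -48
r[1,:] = [-91, 77]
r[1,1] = 77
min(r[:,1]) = -47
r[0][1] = -47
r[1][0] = -91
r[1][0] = -91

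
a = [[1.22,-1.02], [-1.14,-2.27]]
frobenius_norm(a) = 3.00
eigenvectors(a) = [[0.96, 0.26], [-0.29, 0.97]]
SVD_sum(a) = [[-0.18, -0.53], [-0.83, -2.38]] + [[1.4, -0.49], [-0.31, 0.11]]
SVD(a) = [[0.22, 0.98], [0.98, -0.22]] @ diag([2.580593123355578, 1.5237582261270655]) @ [[-0.33,-0.94],[0.94,-0.33]]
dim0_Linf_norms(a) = [1.22, 2.27]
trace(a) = -1.05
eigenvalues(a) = [1.53, -2.58]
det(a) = -3.93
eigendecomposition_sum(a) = [[1.41, -0.38], [-0.42, 0.11]] + [[-0.19, -0.64],[-0.72, -2.38]]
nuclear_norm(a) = 4.10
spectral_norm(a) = 2.58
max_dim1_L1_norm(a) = 3.41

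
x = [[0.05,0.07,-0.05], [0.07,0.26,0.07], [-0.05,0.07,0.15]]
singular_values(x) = [0.3, 0.16, 0.0]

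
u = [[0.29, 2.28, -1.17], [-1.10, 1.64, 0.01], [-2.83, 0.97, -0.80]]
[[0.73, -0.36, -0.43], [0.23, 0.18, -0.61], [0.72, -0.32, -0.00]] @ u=[[1.82, 0.66, -0.51], [1.6, 0.23, 0.22], [0.56, 1.12, -0.85]]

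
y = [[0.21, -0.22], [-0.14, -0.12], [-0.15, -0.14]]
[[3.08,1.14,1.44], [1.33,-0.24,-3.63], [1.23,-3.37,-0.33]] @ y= [[0.27, -1.02], [0.86, 0.24], [0.78, 0.18]]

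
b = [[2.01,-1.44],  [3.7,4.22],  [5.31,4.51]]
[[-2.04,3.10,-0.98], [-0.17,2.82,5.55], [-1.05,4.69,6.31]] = b @ [[-0.64, 1.24, 0.28], [0.52, -0.42, 1.07]]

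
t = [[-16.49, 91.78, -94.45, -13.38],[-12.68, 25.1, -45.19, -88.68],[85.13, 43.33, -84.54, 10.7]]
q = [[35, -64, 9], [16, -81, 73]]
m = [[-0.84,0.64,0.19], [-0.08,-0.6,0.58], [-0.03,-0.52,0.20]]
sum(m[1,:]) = -0.09499999999999997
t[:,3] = [-13.38, -88.68, 10.7]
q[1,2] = 73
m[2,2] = 0.196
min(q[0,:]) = -64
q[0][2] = 9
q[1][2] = 73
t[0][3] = -13.38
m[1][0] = -0.076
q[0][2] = 9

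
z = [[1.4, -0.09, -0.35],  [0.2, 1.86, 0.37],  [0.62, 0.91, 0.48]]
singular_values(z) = [2.2, 1.49, 0.34]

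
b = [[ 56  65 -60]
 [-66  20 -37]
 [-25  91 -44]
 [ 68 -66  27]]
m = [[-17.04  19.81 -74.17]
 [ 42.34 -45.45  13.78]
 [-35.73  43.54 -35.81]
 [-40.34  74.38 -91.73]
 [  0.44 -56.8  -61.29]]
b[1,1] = 20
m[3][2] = -91.73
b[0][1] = 65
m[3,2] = -91.73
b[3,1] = -66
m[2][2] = -35.81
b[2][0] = -25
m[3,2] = -91.73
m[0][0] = -17.04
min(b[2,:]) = -44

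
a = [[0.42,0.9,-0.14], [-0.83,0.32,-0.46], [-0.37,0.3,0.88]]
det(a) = 1.01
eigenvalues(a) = [(0.31+0.95j), (0.31-0.95j), (1+0j)]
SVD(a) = [[-0.76, 0.19, 0.62], [-0.34, -0.93, -0.13], [0.56, -0.31, 0.77]] @ diag([1.0069979074466597, 1.0007717401125509, 0.997301929502868]) @ [[-0.24,-0.62,0.75], [0.97,-0.22,0.13], [0.08,0.75,0.65]]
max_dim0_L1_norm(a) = 1.62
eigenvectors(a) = [[(-0.03-0.65j), (-0.03+0.65j), (-0.4+0j)], [0.70+0.00j, 0.70-0.00j, -0.12+0.00j], [0.08-0.28j, 0.08+0.28j, (0.91+0j)]]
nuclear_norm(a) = 3.01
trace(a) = 1.62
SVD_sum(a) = [[0.18,0.47,-0.57], [0.08,0.21,-0.26], [-0.13,-0.35,0.42]] + [[0.19, -0.04, 0.02], [-0.9, 0.20, -0.12], [-0.3, 0.07, -0.04]] + [[0.05, 0.47, 0.41], [-0.01, -0.1, -0.08], [0.06, 0.58, 0.5]]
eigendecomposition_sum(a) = [[(0.13+0.4j), (0.42-0.16j), 0.11+0.16j], [(-0.44+0.12j), 0.15+0.47j, (-0.17+0.11j)], [(-0+0.19j), (0.21-0.01j), 0.03+0.08j]] + [[(0.13-0.4j), (0.42+0.16j), 0.11-0.16j],  [(-0.44-0.12j), 0.15-0.47j, (-0.17-0.11j)],  [(-0-0.19j), (0.21+0.01j), 0.03-0.08j]] + [[(0.16+0j),(0.05+0j),(-0.37+0j)], [(0.05+0j),(0.02+0j),(-0.11+0j)], [(-0.36-0j),(-0.11-0j),0.83-0.00j]]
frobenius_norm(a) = 1.73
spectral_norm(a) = 1.01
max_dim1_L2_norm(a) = 1.0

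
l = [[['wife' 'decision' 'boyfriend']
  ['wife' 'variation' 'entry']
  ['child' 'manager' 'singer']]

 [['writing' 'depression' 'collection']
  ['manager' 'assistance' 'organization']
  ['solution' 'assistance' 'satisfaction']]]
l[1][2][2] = 'satisfaction'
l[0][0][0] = 'wife'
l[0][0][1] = 'decision'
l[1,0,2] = 'collection'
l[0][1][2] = 'entry'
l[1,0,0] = 'writing'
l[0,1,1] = 'variation'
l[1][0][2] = 'collection'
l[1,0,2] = 'collection'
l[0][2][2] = 'singer'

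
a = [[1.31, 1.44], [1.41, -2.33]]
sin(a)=[[0.84, 0.40], [0.39, -0.18]]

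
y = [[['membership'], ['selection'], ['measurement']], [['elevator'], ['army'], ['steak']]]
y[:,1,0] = ['selection', 'army']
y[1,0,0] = 'elevator'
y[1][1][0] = 'army'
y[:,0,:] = [['membership'], ['elevator']]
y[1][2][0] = 'steak'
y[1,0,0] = 'elevator'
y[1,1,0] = 'army'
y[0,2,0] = 'measurement'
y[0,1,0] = 'selection'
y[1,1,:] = ['army']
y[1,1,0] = 'army'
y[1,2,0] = 'steak'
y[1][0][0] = 'elevator'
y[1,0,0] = 'elevator'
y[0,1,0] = 'selection'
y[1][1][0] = 'army'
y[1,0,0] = 'elevator'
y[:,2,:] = [['measurement'], ['steak']]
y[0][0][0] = 'membership'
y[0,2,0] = 'measurement'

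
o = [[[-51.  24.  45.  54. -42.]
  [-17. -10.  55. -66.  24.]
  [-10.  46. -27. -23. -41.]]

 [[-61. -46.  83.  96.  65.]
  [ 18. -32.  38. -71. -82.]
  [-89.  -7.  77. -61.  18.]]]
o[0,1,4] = 24.0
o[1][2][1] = -7.0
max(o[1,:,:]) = 96.0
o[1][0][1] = -46.0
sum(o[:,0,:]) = 167.0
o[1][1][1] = -32.0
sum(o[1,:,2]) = 198.0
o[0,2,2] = -27.0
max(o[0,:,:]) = 55.0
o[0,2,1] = 46.0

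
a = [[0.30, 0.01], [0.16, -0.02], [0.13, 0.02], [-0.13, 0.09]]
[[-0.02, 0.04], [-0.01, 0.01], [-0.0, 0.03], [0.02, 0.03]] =a@[[-0.06, 0.12],[0.16, 0.52]]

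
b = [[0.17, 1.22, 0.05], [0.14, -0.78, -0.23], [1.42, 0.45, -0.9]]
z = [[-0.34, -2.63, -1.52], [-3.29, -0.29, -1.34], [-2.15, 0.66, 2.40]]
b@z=[[-4.18, -0.77, -1.77], [3.01, -0.29, 0.28], [-0.03, -4.46, -4.92]]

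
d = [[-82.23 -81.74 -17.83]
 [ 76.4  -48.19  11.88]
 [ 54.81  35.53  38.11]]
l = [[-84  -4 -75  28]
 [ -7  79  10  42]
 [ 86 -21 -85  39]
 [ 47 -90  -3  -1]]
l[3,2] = -3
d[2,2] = 38.11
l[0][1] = -4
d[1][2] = 11.88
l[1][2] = 10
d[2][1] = 35.53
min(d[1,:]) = -48.19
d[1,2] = 11.88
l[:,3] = [28, 42, 39, -1]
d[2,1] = 35.53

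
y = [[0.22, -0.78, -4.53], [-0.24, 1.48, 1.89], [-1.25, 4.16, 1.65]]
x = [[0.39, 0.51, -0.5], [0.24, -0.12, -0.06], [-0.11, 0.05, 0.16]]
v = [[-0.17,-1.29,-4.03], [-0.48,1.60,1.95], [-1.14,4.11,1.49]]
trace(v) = 2.92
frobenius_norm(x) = 0.88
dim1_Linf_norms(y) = [4.53, 1.89, 4.16]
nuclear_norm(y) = 9.58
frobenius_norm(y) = 6.97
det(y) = -3.52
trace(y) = 3.35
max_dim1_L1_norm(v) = 6.74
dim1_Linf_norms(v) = [4.03, 1.95, 4.11]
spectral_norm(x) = 0.83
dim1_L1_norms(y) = [5.53, 3.61, 7.06]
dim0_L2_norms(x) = [0.47, 0.53, 0.53]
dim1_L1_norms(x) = [1.4, 0.42, 0.32]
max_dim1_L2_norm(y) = 4.65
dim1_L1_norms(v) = [5.49, 4.03, 6.74]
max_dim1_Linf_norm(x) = 0.51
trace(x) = 0.43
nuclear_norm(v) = 9.11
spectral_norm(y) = 6.18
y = x + v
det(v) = 3.50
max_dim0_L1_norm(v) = 7.47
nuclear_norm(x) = 1.21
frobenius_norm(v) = 6.70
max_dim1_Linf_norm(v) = 4.11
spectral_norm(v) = 6.07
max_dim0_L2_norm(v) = 4.72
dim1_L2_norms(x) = [0.81, 0.27, 0.2]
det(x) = -0.02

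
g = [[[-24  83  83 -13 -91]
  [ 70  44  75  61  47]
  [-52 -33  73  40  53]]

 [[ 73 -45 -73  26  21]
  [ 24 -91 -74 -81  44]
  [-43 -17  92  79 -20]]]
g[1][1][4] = 44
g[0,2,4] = 53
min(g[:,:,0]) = -52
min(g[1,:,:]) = -91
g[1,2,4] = -20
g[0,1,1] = 44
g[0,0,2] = 83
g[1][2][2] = 92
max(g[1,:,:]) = 92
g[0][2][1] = -33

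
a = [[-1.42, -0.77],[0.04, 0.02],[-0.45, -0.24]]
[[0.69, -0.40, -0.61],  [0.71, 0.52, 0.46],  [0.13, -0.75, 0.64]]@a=[[-0.72, -0.39],[-1.19, -0.65],[-0.50, -0.27]]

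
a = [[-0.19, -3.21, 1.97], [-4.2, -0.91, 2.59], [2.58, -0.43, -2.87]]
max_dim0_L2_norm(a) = 4.93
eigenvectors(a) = [[-0.75, 0.56, 0.47], [0.55, 0.72, 0.58], [-0.36, -0.41, 0.66]]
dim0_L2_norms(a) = [4.93, 3.36, 4.34]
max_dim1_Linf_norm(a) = 4.2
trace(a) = -3.97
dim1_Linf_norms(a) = [3.21, 4.2, 2.87]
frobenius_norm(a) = 7.38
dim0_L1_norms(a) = [6.97, 4.55, 7.43]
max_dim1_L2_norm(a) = 5.02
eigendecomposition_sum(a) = [[1.98, -1.57, -0.03], [-1.45, 1.15, 0.02], [0.96, -0.76, -0.01]] + [[-2.2, -1.23, 2.67], [-2.79, -1.57, 3.39], [1.58, 0.89, -1.93]] + [[0.03, -0.40, -0.67], [0.04, -0.49, -0.82], [0.04, -0.56, -0.93]]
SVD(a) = [[-0.33, 0.93, -0.15], [-0.76, -0.17, 0.63], [0.56, 0.32, 0.76]] @ diag([6.497588890359864, 3.3065243482651714, 1.1505369816749342]) @ [[0.72,  0.23,  -0.65],[0.42,  -0.9,  0.14],[-0.55,  -0.37,  -0.75]]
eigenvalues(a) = [3.11, -5.69, -1.4]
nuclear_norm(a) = 10.95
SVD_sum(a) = [[-1.57,  -0.51,  1.41], [-3.56,  -1.16,  3.21], [2.62,  0.85,  -2.36]] + [[1.29, -2.76, 0.43], [-0.24, 0.52, -0.08], [0.44, -0.95, 0.15]] + [[0.09, 0.06, 0.13],  [-0.40, -0.27, -0.54],  [-0.49, -0.33, -0.66]]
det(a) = 24.72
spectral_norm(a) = 6.50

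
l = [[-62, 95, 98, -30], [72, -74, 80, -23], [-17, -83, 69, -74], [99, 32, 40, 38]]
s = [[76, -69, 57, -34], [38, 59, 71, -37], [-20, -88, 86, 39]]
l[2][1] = -83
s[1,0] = 38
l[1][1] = -74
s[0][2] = 57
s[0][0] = 76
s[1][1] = 59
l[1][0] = 72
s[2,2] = 86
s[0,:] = [76, -69, 57, -34]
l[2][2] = 69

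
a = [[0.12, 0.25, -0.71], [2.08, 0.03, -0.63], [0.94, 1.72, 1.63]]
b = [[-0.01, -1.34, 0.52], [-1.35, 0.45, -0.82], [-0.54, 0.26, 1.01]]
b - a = [[-0.13,-1.59,1.23], [-3.43,0.42,-0.19], [-1.48,-1.46,-0.62]]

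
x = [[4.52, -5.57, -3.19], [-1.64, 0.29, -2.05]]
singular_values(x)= [7.86, 2.62]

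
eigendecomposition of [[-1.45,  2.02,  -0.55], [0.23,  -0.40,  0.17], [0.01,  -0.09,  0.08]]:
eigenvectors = [[-0.99+0.00j,(0.56-0.15j),0.56+0.15j], [0.16+0.00j,0.56-0.10j,(0.56+0.1j)], [0.01+0.00j,(0.59+0j),(0.59-0j)]]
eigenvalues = [(-1.78+0j), 0.01j, -0.01j]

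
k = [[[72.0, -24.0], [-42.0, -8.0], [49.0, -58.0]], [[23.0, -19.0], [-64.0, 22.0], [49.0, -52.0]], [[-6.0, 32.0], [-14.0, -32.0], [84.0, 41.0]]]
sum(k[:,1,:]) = -138.0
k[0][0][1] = -24.0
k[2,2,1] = 41.0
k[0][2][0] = 49.0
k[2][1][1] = -32.0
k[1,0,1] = -19.0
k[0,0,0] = 72.0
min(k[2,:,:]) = -32.0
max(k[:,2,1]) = 41.0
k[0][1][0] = -42.0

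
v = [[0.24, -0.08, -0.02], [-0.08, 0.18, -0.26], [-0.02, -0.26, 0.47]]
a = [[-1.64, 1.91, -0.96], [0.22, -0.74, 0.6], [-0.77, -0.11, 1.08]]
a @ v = [[-0.53, 0.72, -0.91], [0.10, -0.31, 0.47], [-0.2, -0.24, 0.55]]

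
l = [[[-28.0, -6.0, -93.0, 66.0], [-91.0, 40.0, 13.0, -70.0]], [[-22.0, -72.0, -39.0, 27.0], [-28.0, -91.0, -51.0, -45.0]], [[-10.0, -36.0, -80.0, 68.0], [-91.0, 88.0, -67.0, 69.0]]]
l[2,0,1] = -36.0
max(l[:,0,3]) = 68.0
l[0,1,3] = -70.0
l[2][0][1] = -36.0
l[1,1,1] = -91.0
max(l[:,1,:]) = 88.0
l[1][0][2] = -39.0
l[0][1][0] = -91.0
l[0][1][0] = -91.0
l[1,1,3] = -45.0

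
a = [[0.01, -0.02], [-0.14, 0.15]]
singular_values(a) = [0.21, 0.01]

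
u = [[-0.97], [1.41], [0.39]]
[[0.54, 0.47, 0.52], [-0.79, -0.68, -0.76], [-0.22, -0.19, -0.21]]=u@ [[-0.56, -0.48, -0.54]]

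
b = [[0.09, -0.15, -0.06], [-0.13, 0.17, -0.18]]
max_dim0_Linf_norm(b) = 0.18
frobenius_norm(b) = 0.34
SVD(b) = [[-0.42, 0.91],  [0.91, 0.42]] @ diag([0.3009403571706349, 0.1477663744767757]) @ [[-0.52, 0.72, -0.46], [0.18, -0.43, -0.88]]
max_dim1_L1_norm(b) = 0.48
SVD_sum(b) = [[0.07,  -0.09,  0.06], [-0.14,  0.20,  -0.12]] + [[0.02, -0.06, -0.12], [0.01, -0.03, -0.06]]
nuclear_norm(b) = 0.45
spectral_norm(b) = 0.30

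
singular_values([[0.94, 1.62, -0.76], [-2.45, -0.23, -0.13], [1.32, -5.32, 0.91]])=[5.76, 2.76, 0.48]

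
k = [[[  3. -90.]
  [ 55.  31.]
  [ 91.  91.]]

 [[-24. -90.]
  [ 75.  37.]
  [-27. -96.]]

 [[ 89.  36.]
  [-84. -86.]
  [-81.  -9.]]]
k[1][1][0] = 75.0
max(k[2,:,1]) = 36.0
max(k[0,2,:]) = 91.0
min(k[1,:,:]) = -96.0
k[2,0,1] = 36.0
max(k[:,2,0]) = 91.0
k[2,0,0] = 89.0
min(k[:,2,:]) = -96.0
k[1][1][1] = 37.0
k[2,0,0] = 89.0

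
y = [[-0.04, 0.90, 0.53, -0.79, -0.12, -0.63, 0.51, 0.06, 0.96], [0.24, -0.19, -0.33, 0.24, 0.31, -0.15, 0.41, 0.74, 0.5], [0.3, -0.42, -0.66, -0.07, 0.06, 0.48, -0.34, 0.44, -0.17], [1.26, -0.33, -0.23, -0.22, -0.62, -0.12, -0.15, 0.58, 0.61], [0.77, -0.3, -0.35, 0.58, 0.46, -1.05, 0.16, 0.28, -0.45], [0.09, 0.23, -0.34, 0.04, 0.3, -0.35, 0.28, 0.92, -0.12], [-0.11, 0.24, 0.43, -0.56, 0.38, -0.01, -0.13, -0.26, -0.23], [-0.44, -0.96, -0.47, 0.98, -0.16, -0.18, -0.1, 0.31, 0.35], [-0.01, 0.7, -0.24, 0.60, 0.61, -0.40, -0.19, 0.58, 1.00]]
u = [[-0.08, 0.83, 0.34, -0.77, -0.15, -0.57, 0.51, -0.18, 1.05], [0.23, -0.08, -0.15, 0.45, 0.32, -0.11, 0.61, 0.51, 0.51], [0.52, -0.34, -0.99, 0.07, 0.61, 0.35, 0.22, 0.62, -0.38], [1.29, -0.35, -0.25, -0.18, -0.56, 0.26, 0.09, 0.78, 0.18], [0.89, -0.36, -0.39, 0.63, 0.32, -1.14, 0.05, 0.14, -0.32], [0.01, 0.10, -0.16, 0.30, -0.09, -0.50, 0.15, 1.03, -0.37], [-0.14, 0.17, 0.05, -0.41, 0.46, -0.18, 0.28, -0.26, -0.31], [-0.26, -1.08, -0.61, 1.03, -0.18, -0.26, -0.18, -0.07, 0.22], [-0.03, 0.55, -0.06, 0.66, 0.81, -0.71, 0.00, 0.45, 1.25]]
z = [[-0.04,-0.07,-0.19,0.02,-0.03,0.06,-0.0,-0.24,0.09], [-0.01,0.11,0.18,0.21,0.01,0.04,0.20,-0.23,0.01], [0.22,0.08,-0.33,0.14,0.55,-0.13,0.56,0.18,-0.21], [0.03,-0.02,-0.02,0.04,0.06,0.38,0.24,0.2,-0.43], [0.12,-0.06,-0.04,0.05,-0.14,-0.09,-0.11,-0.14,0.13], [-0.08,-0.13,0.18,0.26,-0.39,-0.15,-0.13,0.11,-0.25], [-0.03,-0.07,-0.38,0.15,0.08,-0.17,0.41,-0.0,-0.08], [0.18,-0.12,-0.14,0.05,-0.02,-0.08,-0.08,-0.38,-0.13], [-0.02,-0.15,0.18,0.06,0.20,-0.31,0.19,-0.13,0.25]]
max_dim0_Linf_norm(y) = 1.26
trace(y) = 0.18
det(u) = -1.13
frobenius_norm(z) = 1.75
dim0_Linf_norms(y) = [1.26, 0.96, 0.66, 0.98, 0.62, 1.05, 0.51, 0.92, 1.0]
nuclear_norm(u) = 11.96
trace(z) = -0.23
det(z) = -0.00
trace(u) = -0.05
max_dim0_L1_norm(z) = 1.92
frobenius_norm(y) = 4.38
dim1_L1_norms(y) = [4.54, 3.11, 2.94, 4.12, 4.4, 2.67, 2.35, 3.95, 4.33]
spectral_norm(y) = 2.54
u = z + y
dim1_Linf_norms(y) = [0.96, 0.74, 0.66, 1.26, 1.05, 0.92, 0.56, 0.98, 1.0]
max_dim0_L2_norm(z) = 0.81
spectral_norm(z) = 1.15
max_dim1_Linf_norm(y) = 1.26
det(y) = -0.60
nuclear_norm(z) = 4.32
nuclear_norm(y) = 11.08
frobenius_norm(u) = 4.65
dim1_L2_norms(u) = [1.77, 1.14, 1.56, 1.71, 1.73, 1.27, 0.84, 1.69, 1.92]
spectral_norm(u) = 2.68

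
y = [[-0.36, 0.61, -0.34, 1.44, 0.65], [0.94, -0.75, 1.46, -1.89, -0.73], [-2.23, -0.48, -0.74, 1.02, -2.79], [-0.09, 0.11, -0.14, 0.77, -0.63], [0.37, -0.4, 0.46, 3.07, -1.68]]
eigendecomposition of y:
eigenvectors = [[0.54+0.00j,  (-0.27-0.03j),  (-0.27+0.03j),  -0.14-0.31j,  -0.14+0.31j],[-0.60+0.00j,  0.09-0.30j,  0.09+0.30j,  (0.67+0j),  0.67-0.00j],[-0.34+0.00j,  (0.79+0j),  (0.79-0j),  (0.51+0.38j),  (0.51-0.38j)],[(-0.1+0j),  0.14+0.02j,  0.14-0.02j,  -0.02-0.10j,  (-0.02+0.1j)],[-0.48+0.00j,  (0.3-0.31j),  (0.3+0.31j),  (-0.11-0.08j),  -0.11+0.08j]]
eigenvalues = [(-1.65+0j), (-0.9+1.39j), (-0.9-1.39j), (0.35+0.75j), (0.35-0.75j)]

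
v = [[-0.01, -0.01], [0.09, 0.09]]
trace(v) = 0.08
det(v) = 0.00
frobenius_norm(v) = 0.13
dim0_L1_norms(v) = [0.1, 0.1]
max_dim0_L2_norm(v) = 0.09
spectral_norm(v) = 0.13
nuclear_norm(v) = 0.13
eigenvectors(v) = [[-0.71, 0.11], [0.71, -0.99]]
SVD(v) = [[-0.11, 0.99], [0.99, 0.11]] @ diag([0.12806248474865697, 8.8207767373456e-19]) @ [[0.71,  0.71], [-0.71,  0.71]]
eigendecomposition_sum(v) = [[0.00, 0.0], [-0.00, -0.00]] + [[-0.01, -0.01], [0.09, 0.09]]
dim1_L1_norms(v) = [0.02, 0.18]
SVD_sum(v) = [[-0.01, -0.01],[0.09, 0.09]] + [[-0.0, 0.0], [-0.0, 0.0]]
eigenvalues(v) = [0.0, 0.08]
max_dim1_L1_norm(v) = 0.18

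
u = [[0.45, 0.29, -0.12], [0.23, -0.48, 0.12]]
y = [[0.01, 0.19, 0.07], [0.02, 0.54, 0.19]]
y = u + [[-0.44,-0.10,0.19], [-0.21,1.02,0.07]]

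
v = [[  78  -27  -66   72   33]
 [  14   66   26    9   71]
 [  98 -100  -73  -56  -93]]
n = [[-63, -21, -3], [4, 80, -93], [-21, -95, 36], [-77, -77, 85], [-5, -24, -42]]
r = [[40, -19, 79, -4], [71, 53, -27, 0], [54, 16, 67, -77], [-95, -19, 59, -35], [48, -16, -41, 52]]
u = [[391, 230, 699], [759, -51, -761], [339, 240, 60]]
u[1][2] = -761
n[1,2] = -93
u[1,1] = -51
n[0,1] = -21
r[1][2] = -27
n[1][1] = 80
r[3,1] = -19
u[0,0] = 391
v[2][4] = -93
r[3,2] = 59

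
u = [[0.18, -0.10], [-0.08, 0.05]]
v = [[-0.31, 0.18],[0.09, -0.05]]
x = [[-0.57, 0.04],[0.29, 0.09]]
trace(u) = 0.23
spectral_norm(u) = 0.23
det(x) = -0.06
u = x @ v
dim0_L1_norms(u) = [0.26, 0.15]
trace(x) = -0.48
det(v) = -0.00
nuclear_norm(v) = 0.37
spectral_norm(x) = 0.64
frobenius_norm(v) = 0.37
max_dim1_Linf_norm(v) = 0.31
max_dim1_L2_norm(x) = 0.57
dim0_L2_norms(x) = [0.64, 0.1]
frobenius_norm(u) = 0.23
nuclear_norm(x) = 0.74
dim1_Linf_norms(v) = [0.31, 0.09]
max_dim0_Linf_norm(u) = 0.18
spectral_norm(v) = 0.37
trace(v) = -0.36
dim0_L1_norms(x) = [0.86, 0.13]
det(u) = 0.00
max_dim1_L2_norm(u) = 0.21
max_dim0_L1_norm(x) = 0.86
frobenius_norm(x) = 0.65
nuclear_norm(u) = 0.23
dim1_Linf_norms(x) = [0.57, 0.29]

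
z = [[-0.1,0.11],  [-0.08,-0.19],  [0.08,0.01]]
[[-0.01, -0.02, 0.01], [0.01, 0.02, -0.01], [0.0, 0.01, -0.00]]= z@[[0.04, 0.08, -0.01], [-0.05, -0.13, 0.04]]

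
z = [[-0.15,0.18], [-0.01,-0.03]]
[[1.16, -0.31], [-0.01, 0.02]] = z @ [[-5.21, 0.83],[2.11, -1.04]]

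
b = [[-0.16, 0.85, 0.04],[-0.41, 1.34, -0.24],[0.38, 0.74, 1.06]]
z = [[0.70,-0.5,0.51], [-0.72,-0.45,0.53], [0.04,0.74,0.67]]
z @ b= [[0.29, 0.3, 0.69], [0.50, -0.82, 0.64], [-0.06, 1.52, 0.53]]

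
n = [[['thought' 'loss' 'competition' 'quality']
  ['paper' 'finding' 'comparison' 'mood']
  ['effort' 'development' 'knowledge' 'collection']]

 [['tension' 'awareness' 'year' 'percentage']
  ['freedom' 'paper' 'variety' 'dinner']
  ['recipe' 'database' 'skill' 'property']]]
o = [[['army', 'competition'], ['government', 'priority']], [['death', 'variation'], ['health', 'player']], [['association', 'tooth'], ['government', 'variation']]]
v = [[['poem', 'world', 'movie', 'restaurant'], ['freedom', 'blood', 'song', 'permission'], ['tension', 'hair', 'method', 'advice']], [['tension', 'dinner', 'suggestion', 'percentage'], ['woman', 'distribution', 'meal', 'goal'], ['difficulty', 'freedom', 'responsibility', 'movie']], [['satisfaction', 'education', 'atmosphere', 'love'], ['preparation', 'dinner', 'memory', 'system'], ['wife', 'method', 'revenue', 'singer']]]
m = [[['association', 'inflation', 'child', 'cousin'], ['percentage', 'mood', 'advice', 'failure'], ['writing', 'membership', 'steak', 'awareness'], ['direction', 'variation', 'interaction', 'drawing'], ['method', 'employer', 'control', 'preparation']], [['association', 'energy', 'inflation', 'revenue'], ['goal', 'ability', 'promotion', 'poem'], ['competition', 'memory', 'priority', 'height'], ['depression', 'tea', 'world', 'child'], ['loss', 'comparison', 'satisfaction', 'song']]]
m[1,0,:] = ['association', 'energy', 'inflation', 'revenue']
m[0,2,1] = 'membership'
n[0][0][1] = 'loss'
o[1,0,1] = 'variation'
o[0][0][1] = 'competition'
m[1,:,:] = [['association', 'energy', 'inflation', 'revenue'], ['goal', 'ability', 'promotion', 'poem'], ['competition', 'memory', 'priority', 'height'], ['depression', 'tea', 'world', 'child'], ['loss', 'comparison', 'satisfaction', 'song']]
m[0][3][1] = 'variation'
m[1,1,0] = 'goal'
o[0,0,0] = 'army'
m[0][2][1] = 'membership'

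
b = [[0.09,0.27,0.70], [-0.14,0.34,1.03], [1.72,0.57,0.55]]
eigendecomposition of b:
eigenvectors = [[0.33, 0.2, 0.39], [0.65, -0.92, 0.50], [-0.69, 0.33, 0.77]]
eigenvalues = [-0.82, 0.0, 1.8]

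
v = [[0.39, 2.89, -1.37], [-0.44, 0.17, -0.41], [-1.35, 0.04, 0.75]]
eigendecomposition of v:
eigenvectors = [[(-0.67+0j),0.67+0.00j,0.67-0.00j],[-0.01+0.00j,0.04+0.44j,(0.04-0.44j)],[0.75+0.00j,0.44+0.41j,0.44-0.41j]]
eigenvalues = [(1.96+0j), (-0.32+1.04j), (-0.32-1.04j)]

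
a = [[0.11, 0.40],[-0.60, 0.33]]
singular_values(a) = [0.69, 0.4]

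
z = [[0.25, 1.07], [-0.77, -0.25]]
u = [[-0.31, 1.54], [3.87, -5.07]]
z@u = [[4.06, -5.04], [-0.73, 0.08]]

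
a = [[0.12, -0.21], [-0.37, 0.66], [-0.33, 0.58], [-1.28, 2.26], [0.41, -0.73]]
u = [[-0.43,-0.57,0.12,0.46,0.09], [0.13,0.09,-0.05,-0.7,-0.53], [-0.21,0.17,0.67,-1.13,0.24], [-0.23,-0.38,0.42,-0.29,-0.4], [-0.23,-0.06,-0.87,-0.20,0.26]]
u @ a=[[-0.43, 0.76], [0.68, -1.19], [1.24, -2.18], [0.18, -0.32], [0.64, -1.14]]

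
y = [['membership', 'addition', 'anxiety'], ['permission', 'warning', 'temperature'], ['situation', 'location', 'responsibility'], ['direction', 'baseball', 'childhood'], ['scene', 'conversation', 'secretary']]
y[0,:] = ['membership', 'addition', 'anxiety']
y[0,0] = 'membership'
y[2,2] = 'responsibility'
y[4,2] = 'secretary'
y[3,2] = 'childhood'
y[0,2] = 'anxiety'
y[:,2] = ['anxiety', 'temperature', 'responsibility', 'childhood', 'secretary']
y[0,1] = 'addition'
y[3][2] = 'childhood'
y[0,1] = 'addition'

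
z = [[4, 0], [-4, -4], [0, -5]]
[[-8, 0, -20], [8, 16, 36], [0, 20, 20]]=z@[[-2, 0, -5], [0, -4, -4]]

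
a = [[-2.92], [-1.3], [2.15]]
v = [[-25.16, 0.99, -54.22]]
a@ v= [[73.47, -2.89, 158.32], [32.71, -1.29, 70.49], [-54.09, 2.13, -116.57]]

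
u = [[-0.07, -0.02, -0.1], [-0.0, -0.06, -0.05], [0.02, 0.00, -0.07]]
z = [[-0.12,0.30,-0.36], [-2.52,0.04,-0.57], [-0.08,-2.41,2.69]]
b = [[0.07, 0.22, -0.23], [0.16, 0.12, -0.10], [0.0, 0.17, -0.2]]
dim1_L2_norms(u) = [0.12, 0.08, 0.07]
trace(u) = -0.20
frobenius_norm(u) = 0.16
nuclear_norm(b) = 0.60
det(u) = -0.00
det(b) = 0.00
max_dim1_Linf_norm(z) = 2.69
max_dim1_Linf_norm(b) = 0.23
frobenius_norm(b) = 0.47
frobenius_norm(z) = 4.47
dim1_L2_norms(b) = [0.33, 0.22, 0.26]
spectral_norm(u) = 0.15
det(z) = 0.01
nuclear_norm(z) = 6.21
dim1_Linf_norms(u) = [0.1, 0.06, 0.07]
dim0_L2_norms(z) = [2.52, 2.43, 2.77]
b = u @ z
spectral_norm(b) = 0.45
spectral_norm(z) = 3.69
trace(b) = -0.01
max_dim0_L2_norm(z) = 2.77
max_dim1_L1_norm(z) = 5.18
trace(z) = 2.61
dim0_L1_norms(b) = [0.23, 0.51, 0.53]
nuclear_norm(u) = 0.25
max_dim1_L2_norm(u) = 0.12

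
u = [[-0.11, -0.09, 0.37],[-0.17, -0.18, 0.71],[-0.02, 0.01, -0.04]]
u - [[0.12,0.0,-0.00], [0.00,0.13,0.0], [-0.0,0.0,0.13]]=[[-0.23, -0.09, 0.37], [-0.17, -0.31, 0.71], [-0.02, 0.01, -0.17]]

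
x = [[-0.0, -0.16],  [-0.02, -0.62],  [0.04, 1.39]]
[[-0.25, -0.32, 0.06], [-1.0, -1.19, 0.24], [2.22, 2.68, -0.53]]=x@[[2.06, -2.19, -0.39], [1.54, 1.99, -0.37]]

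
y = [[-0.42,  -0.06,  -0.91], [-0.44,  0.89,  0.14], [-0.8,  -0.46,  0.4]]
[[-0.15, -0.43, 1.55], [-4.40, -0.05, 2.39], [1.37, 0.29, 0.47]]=y @ [[0.9, -0.03, -2.06], [-4.51, -0.15, 1.8], [0.05, 0.50, -0.87]]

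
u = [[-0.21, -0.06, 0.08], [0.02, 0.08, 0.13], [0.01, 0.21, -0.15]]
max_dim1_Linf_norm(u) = 0.21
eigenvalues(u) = [(0.17+0j), (-0.22+0.01j), (-0.22-0.01j)]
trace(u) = -0.28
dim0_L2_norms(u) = [0.21, 0.23, 0.21]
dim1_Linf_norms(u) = [0.21, 0.13, 0.21]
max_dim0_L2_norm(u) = 0.23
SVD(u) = [[-0.62, 0.78, 0.01],[-0.04, -0.05, 1.0],[0.78, 0.62, 0.06]] @ diag([0.2965767362902878, 0.1816277436355669, 0.15347182879360588]) @ [[0.46, 0.67, -0.58], [-0.88, 0.43, -0.20], [0.12, 0.60, 0.79]]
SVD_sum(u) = [[-0.08, -0.12, 0.11], [-0.01, -0.01, 0.01], [0.11, 0.16, -0.14]] + [[-0.13,0.06,-0.03], [0.01,-0.0,0.00], [-0.10,0.05,-0.02]] + [[0.0, 0.00, 0.0], [0.02, 0.09, 0.12], [0.0, 0.01, 0.01]]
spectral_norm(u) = 0.30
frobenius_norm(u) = 0.38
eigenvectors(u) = [[-0.02+0.00j, (0.98+0j), 0.98-0.00j],[0.83+0.00j, -0.04j, 0.00+0.04j],[(0.55+0j), (-0.16+0.09j), -0.16-0.09j]]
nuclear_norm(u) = 0.63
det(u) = 0.01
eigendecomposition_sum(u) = [[-0.00+0.00j, (-0+0j), -0.00-0.00j], [(0.01+0j), (0.13-0j), 0.06+0.00j], [(0.01+0j), 0.09-0.00j, (0.04+0j)]] + [[(-0.1+0.16j), (-0.03-0.63j), 0.04+0.96j], [0.01+0.00j, -0.02-0.00j, 0.04+0.00j], [-0.04j, 0.06+0.10j, (-0.09-0.15j)]] + [[(-0.1-0.16j),-0.03+0.63j,0.04-0.96j],[0.01-0.00j,(-0.02+0j),0.04-0.00j],[0.00+0.04j,0.06-0.10j,(-0.09+0.15j)]]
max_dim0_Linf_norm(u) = 0.21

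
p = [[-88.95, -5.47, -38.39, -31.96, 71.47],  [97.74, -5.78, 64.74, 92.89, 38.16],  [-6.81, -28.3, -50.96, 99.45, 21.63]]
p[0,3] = -31.96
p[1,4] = 38.16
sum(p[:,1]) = -39.55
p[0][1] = -5.47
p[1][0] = 97.74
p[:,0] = [-88.95, 97.74, -6.81]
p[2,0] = -6.81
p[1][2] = 64.74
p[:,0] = [-88.95, 97.74, -6.81]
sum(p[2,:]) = 35.010000000000005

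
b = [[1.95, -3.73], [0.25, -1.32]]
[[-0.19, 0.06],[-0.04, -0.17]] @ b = [[-0.36, 0.63], [-0.12, 0.37]]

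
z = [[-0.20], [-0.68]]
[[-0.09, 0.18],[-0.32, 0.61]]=z@[[0.47, -0.9]]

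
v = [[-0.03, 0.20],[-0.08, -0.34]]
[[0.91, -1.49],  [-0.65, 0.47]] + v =[[0.88, -1.29], [-0.73, 0.13]]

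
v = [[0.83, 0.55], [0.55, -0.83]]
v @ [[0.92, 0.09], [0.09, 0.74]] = [[0.81, 0.48], [0.43, -0.56]]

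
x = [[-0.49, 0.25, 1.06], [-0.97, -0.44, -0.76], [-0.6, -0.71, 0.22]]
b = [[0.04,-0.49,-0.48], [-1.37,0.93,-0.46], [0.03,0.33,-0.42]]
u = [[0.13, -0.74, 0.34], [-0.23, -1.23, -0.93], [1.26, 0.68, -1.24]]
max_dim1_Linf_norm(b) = 1.37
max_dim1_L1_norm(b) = 2.76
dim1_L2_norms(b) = [0.69, 1.72, 0.53]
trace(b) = 0.55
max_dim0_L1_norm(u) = 2.65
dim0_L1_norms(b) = [1.44, 1.75, 1.36]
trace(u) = -2.34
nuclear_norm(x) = 3.24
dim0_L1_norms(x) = [2.06, 1.4, 2.04]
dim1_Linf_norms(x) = [1.06, 0.97, 0.71]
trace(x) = -0.71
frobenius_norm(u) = 2.59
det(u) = 1.83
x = b @ u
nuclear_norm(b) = 2.86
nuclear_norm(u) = 4.14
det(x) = 0.93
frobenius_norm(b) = 1.93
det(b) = 0.51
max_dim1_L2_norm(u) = 1.89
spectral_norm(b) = 1.75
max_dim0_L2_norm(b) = 1.37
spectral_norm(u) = 1.95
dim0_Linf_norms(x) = [0.97, 0.71, 1.06]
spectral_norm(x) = 1.49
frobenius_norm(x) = 2.01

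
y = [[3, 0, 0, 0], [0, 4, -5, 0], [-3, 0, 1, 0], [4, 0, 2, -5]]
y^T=[[3, 0, -3, 4], [0, 4, 0, 0], [0, -5, 1, 2], [0, 0, 0, -5]]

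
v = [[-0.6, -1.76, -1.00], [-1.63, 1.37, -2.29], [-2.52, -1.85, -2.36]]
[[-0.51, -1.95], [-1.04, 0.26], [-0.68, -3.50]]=v @ [[-0.47,0.92],[-0.0,0.92],[0.79,-0.22]]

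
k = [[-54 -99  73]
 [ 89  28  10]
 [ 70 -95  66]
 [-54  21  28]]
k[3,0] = -54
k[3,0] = -54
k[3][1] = 21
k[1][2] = 10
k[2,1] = -95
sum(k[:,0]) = 51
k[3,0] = -54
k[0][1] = -99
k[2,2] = 66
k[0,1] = -99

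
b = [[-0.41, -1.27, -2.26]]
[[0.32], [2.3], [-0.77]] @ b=[[-0.13, -0.41, -0.72], [-0.94, -2.92, -5.2], [0.32, 0.98, 1.74]]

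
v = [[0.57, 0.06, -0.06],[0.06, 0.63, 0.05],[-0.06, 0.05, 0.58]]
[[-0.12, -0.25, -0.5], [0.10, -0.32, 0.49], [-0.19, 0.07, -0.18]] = v @ [[-0.28, -0.38, -1.02],[0.21, -0.48, 0.92],[-0.37, 0.13, -0.49]]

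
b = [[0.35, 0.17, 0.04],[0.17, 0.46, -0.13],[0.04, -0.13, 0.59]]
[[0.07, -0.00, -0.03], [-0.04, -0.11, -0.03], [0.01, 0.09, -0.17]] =b @ [[0.32, 0.10, 0.02], [-0.22, -0.25, -0.17], [-0.06, 0.09, -0.32]]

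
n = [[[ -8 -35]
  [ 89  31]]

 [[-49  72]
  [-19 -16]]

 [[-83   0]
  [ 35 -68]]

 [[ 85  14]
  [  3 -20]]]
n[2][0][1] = 0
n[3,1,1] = -20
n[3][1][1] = -20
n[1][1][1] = -16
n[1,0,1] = 72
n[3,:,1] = [14, -20]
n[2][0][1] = 0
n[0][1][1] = 31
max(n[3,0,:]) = 85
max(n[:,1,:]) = 89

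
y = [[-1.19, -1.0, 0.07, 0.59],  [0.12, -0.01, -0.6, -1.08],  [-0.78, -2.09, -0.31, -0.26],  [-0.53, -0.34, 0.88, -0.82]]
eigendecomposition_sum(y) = [[-0.14+0.00j, -0.40-0.00j, 0.25-0.00j, (0.15+0j)], [0.24-0.00j, (0.66+0j), (-0.42+0j), -0.24+0.00j], [-0.25+0.00j, -0.71-0.00j, (0.45-0j), (0.26+0j)], [-0.12+0.00j, (-0.33-0j), 0.21-0.00j, 0.12+0.00j]] + [[-1.57+0.00j,(-1.27+0j),(0.08+0j),-0.83+0.00j], [-0.06+0.00j,-0.05+0.00j,0.00+0.00j,-0.03+0.00j], [-1.22+0.00j,(-0.99+0j),0.06+0.00j,-0.65+0.00j], [0.42-0.00j,0.34-0.00j,-0.02-0.00j,(0.22-0j)]] + [[0.26+0.31j, (0.34-0.19j), (-0.13-0.37j), (0.64+0.04j)], [-0.03-0.32j, (-0.31-0.04j), -0.09+0.31j, -0.40-0.33j], [(0.34-0.28j), -0.20-0.38j, (-0.41+0.13j), (0.06-0.7j)], [-0.42-0.10j, -0.18+0.37j, (0.34+0.24j), -0.58+0.36j]] + [[0.26-0.31j,(0.34+0.19j),(-0.13+0.37j),(0.64-0.04j)],[-0.03+0.32j,(-0.31+0.04j),-0.09-0.31j,(-0.4+0.33j)],[(0.34+0.28j),(-0.2+0.38j),(-0.41-0.13j),(0.06+0.7j)],[(-0.42+0.1j),-0.18-0.37j,0.34-0.24j,(-0.58-0.36j)]]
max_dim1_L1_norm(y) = 3.44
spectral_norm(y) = 2.70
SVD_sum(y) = [[-0.75, -1.25, -0.01, -0.03], [0.01, 0.02, 0.0, 0.0], [-1.13, -1.89, -0.02, -0.05], [-0.3, -0.49, -0.00, -0.01]] + [[-0.12, 0.06, 0.09, 0.69], [0.2, -0.09, -0.14, -1.12], [0.06, -0.03, -0.04, -0.31], [0.11, -0.05, -0.08, -0.61]] + [[-0.05, 0.03, 0.14, -0.03], [0.13, -0.08, -0.33, 0.07], [0.13, -0.08, -0.34, 0.07], [-0.36, 0.21, 0.95, -0.21]] + [[-0.26,0.16,-0.15,-0.04],[-0.22,0.13,-0.12,-0.03],[0.17,-0.10,0.09,0.03],[0.02,-0.01,0.01,0.0]]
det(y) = -2.45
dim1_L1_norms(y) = [2.85, 1.81, 3.44, 2.57]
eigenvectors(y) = [[(-0.36+0j), 0.77+0.00j, (-0.01-0.5j), (-0.01+0.5j)], [(0.6+0j), (0.03+0j), -0.23+0.33j, -0.23-0.33j], [-0.64+0.00j, (0.6+0j), -0.55+0.00j, (-0.55-0j)], [-0.30+0.00j, (-0.21+0j), 0.32+0.43j, 0.32-0.43j]]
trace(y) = -2.33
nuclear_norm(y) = 5.92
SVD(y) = [[-0.54, -0.47, 0.13, 0.69], [0.01, 0.75, -0.31, 0.58], [-0.81, 0.21, -0.32, -0.43], [-0.21, 0.41, 0.89, -0.05]] @ diag([2.700993670372014, 1.5216335532096799, 1.1975670263355829, 0.498595767922828]) @ [[0.52, 0.86, 0.01, 0.02], [0.17, -0.08, -0.13, -0.97], [-0.34, 0.2, 0.9, -0.19], [-0.77, 0.47, -0.42, -0.12]]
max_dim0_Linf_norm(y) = 2.09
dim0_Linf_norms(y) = [1.19, 2.09, 0.88, 1.08]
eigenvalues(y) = [(1.1+0j), (-1.34+0j), (-1.04+0.77j), (-1.04-0.77j)]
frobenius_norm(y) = 3.36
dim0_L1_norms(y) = [2.62, 3.44, 1.86, 2.75]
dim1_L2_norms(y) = [1.66, 1.24, 2.27, 1.36]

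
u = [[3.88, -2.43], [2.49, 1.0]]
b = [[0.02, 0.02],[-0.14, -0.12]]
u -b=[[3.86, -2.45], [2.63, 1.12]]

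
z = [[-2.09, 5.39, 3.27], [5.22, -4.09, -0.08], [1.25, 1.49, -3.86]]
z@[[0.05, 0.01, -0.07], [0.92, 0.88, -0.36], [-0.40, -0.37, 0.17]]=[[3.55, 3.51, -1.24], [-3.47, -3.52, 1.09], [2.98, 2.75, -1.28]]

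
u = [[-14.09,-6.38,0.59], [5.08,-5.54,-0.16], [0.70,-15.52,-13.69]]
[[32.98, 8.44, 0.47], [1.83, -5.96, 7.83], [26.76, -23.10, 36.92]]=u @ [[-1.55, -0.72, 0.37], [-1.75, 0.38, -1.03], [-0.05, 1.22, -1.51]]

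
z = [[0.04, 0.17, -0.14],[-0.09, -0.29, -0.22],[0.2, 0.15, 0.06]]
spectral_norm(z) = 0.44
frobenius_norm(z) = 0.51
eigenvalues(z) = [(0.01+0.24j), (0.01-0.24j), (-0.22+0j)]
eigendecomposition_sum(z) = [[(0.03+0.1j), 0.02+0.07j, (-0.12+0.06j)],[-0.06+0.02j, -0.05+0.01j, (-0.04-0.07j)],[0.10-0.01j, 0.07+0.00j, 0.03+0.12j]] + [[(0.03-0.1j), (0.02-0.07j), -0.12-0.06j],[(-0.06-0.02j), (-0.05-0.01j), -0.04+0.07j],[0.10+0.01j, (0.07-0j), (0.03-0.12j)]] + [[-0.03-0.00j, (0.14-0j), (0.09-0j)], [(0.04+0j), (-0.2+0j), (-0.14+0j)], [(-0-0j), (0.01-0j), (0.01-0j)]]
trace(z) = -0.19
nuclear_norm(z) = 0.78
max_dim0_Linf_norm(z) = 0.29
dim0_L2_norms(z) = [0.22, 0.37, 0.27]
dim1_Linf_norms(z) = [0.17, 0.29, 0.2]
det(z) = -0.01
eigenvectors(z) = [[-0.66+0.00j, -0.66-0.00j, (-0.56+0j)], [(-0.02-0.42j), (-0.02+0.42j), 0.82+0.00j], [(-0.15+0.6j), -0.15-0.60j, (-0.04+0j)]]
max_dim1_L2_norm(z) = 0.37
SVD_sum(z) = [[0.04, 0.08, 0.04], [-0.15, -0.29, -0.15], [0.1, 0.19, 0.1]] + [[0.04, 0.07, -0.18], [0.01, 0.03, -0.07], [0.01, 0.01, -0.03]] + [[-0.04, 0.02, 0.0],  [0.05, -0.03, -0.00],  [0.09, -0.05, -0.0]]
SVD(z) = [[-0.22, -0.92, -0.33], [0.82, -0.36, 0.44], [-0.52, -0.18, 0.83]] @ diag([0.4404171454256267, 0.2153409292065612, 0.1283005152896791]) @ [[-0.43, -0.80, -0.41], [-0.19, -0.37, 0.91], [0.89, -0.46, -0.01]]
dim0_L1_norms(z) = [0.33, 0.61, 0.42]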